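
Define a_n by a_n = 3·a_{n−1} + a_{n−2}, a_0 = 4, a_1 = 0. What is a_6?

436

With companion matrix C = [[3, 1], [1, 0]], [a_n, a_{n−1}]ᵀ = C·[a_{n−1}, a_{n−2}]ᵀ, so [a_6, a_5]ᵀ = C⁵·[a_1, a_0]ᵀ.
C⁵ = [[360, 109], [109, 33]], giving [a_6, a_5]ᵀ = [[436], [132]].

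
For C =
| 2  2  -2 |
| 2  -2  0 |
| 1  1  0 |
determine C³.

C² = [[6, -2, -4], [0, 8, -4], [4, 0, -2]]
C³ = [[4, 12, -12], [12, -20, 0], [6, 6, -8]]

[[4, 12, -12], [12, -20, 0], [6, 6, -8]]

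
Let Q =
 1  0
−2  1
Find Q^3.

Q = I + N where N = [[0, 0], [−2, 0]] is strictly lower-triangular, so N^2 = 0.
(I + N)^3 = I + 3·N = [[1, 0], [−6, 1]].

[[1, 0], [−6, 1]]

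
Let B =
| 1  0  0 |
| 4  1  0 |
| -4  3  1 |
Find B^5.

[[1, 0, 0], [20, 1, 0], [100, 15, 1]]

B = I + N where N = [[0, 0, 0], [4, 0, 0], [-4, 3, 0]] is strictly lower-triangular, so N^3 = 0.
(I + N)^5 = I + 5·N + 10·N^2 = [[1, 0, 0], [20, 1, 0], [100, 15, 1]].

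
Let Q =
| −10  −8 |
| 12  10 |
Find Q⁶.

[[64, 0], [0, 64]]

tr Q = 0 and det Q = −4, so the characteristic polynomial is λ² − (0)λ + (−4) with roots −2 and 2.
Eigenvectors give P = [[−1, 2], [1, −3]] with P⁻¹ = [[−3, −2], [−1, −1]], and Q = P·diag(−2, 2)·P⁻¹.
Then Q⁶ = P·diag(64, 64)·P⁻¹ = [[−64, 128], [64, −192]] · [[−3, −2], [−1, −1]] = [[64, 0], [0, 64]].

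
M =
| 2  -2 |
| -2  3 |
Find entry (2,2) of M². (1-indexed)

13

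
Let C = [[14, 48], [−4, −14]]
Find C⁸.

tr C = 0 and det C = −4, so the characteristic polynomial is λ² − (0)λ + (−4) with roots −2 and 2.
Eigenvectors give P = [[−3, 4], [1, −1]] with P⁻¹ = [[1, 4], [1, 3]], and C = P·diag(−2, 2)·P⁻¹.
Then C⁸ = P·diag(256, 256)·P⁻¹ = [[−768, 1024], [256, −256]] · [[1, 4], [1, 3]] = [[256, 0], [0, 256]].

[[256, 0], [0, 256]]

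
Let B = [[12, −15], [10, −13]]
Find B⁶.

tr B = −1 and det B = −6, so the characteristic polynomial is λ² − (−1)λ + (−6) with roots −3 and 2.
Eigenvectors give P = [[1, 3], [1, 2]] with P⁻¹ = [[−2, 3], [1, −1]], and B = P·diag(−3, 2)·P⁻¹.
Then B⁶ = P·diag(729, 64)·P⁻¹ = [[729, 192], [729, 128]] · [[−2, 3], [1, −1]] = [[−1266, 1995], [−1330, 2059]].

[[−1266, 1995], [−1330, 2059]]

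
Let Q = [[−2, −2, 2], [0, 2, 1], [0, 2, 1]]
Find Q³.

Q² = [[4, 4, −4], [0, 6, 3], [0, 6, 3]]
Q³ = [[−8, −8, 8], [0, 18, 9], [0, 18, 9]]

[[−8, −8, 8], [0, 18, 9], [0, 18, 9]]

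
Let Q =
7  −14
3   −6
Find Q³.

[[7, −14], [3, −6]]

Q² = Q (a projection; rank 1, trace 1), so Q³ = Q.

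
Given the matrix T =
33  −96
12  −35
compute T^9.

[[157473, −472416], [59052, −177155]]

tr T = −2 and det T = −3, so the characteristic polynomial is λ² − (−2)λ + (−3) with roots −3 and 1.
Eigenvectors give P = [[−8, 3], [−3, 1]] with P⁻¹ = [[1, −3], [3, −8]], and T = P·diag(−3, 1)·P⁻¹.
Then T^9 = P·diag(−19683, 1)·P⁻¹ = [[157464, 3], [59049, 1]] · [[1, −3], [3, −8]] = [[157473, −472416], [59052, −177155]].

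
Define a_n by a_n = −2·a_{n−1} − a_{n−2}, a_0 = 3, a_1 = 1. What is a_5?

17

With companion matrix M = [[−2, −1], [1, 0]], [a_n, a_{n−1}]ᵀ = M·[a_{n−1}, a_{n−2}]ᵀ, so [a_5, a_4]ᵀ = M⁴·[a_1, a_0]ᵀ.
M⁴ = [[5, 4], [−4, −3]], giving [a_5, a_4]ᵀ = [[17], [−13]].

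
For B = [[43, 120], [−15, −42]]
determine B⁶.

[[6049, 15960], [−1995, −5256]]

tr B = 1 and det B = −6, so the characteristic polynomial is λ² − (1)λ + (−6) with roots −2 and 3.
Eigenvectors give P = [[−8, −3], [3, 1]] with P⁻¹ = [[1, 3], [−3, −8]], and B = P·diag(−2, 3)·P⁻¹.
Then B⁶ = P·diag(64, 729)·P⁻¹ = [[−512, −2187], [192, 729]] · [[1, 3], [−3, −8]] = [[6049, 15960], [−1995, −5256]].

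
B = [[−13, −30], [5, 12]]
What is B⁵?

tr B = −1 and det B = −6, so the characteristic polynomial is λ² − (−1)λ + (−6) with roots −3 and 2.
Eigenvectors give P = [[3, −2], [−1, 1]] with P⁻¹ = [[1, 2], [1, 3]], and B = P·diag(−3, 2)·P⁻¹.
Then B⁵ = P·diag(−243, 32)·P⁻¹ = [[−729, −64], [243, 32]] · [[1, 2], [1, 3]] = [[−793, −1650], [275, 582]].

[[−793, −1650], [275, 582]]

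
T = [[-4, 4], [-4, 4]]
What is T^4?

T^2 = [[0, 0], [0, 0]]
T^3 = [[0, 0], [0, 0]]
T^4 = [[0, 0], [0, 0]]

[[0, 0], [0, 0]]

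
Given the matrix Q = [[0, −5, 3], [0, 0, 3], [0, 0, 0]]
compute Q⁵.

[[0, 0, 0], [0, 0, 0], [0, 0, 0]]

Q is strictly triangular, hence nilpotent: Q³ = 0, so Q⁵ = 0.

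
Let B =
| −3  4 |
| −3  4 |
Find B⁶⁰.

[[−3, 4], [−3, 4]]

B² = B (a projection; rank 1, trace 1), so B⁶⁰ = B.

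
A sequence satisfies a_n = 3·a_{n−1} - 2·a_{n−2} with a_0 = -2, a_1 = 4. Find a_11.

With companion matrix Q = [[3, -2], [1, 0]], [a_n, a_{n−1}]ᵀ = Q·[a_{n−1}, a_{n−2}]ᵀ, so [a_11, a_10]ᵀ = Q¹⁰·[a_1, a_0]ᵀ.
Q¹⁰ = [[2047, -2046], [1023, -1022]], giving [a_11, a_10]ᵀ = [[12280], [6136]].

12280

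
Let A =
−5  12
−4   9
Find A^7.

[[−6557, 13116], [−4372, 8745]]

tr A = 4 and det A = 3, so the characteristic polynomial is λ² − (4)λ + (3) with roots 1 and 3.
Eigenvectors give P = [[2, −3], [1, −2]] with P⁻¹ = [[2, −3], [1, −2]], and A = P·diag(1, 3)·P⁻¹.
Then A^7 = P·diag(1, 2187)·P⁻¹ = [[2, −6561], [1, −4374]] · [[2, −3], [1, −2]] = [[−6557, 13116], [−4372, 8745]].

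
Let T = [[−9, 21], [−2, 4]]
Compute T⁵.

tr T = −5 and det T = 6, so the characteristic polynomial is λ² − (−5)λ + (6) with roots −3 and −2.
Eigenvectors give P = [[7, 3], [2, 1]] with P⁻¹ = [[1, −3], [−2, 7]], and T = P·diag(−3, −2)·P⁻¹.
Then T⁵ = P·diag(−243, −32)·P⁻¹ = [[−1701, −96], [−486, −32]] · [[1, −3], [−2, 7]] = [[−1509, 4431], [−422, 1234]].

[[−1509, 4431], [−422, 1234]]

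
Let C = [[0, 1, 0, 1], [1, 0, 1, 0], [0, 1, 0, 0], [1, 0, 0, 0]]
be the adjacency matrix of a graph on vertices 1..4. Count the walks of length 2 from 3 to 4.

The number of length-2 walks from vertex 3 to vertex 4 is entry (3,4) of C², where C is the adjacency matrix.
C² = [[2, 0, 1, 0], [0, 2, 0, 1], [1, 0, 1, 0], [0, 1, 0, 1]]

0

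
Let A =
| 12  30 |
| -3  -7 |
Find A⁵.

[[2142, 6330], [-633, -1867]]

tr A = 5 and det A = 6, so the characteristic polynomial is λ² − (5)λ + (6) with roots 2 and 3.
Eigenvectors give P = [[3, 10], [-1, -3]] with P⁻¹ = [[-3, -10], [1, 3]], and A = P·diag(2, 3)·P⁻¹.
Then A⁵ = P·diag(32, 243)·P⁻¹ = [[96, 2430], [-32, -729]] · [[-3, -10], [1, 3]] = [[2142, 6330], [-633, -1867]].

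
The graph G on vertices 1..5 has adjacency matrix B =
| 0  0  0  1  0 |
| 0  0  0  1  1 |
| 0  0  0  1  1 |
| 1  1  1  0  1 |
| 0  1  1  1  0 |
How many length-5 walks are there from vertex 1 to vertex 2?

10

The number of length-5 walks from vertex 1 to vertex 2 is entry (1,2) of B⁵, where B is the adjacency matrix.
B² = [[1, 1, 1, 0, 1], [1, 2, 2, 1, 1], [1, 2, 2, 1, 1], [0, 1, 1, 4, 2], [1, 1, 1, 2, 3]]
B³ = [[0, 1, 1, 4, 2], [1, 2, 2, 6, 5], [1, 2, 2, 6, 5], [4, 6, 6, 4, 6], [2, 5, 5, 6, 4]]
B⁴ = [[4, 6, 6, 4, 6], [6, 11, 11, 10, 10], [6, 11, 11, 10, 10], [4, 10, 10, 22, 16], [6, 10, 10, 16, 16]]
B⁵ = [[4, 10, 10, 22, 16], [10, 20, 20, 38, 32], [10, 20, 20, 38, 32], [22, 38, 38, 40, 42], [16, 32, 32, 42, 36]]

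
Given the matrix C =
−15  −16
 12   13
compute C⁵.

tr C = −2 and det C = −3, so the characteristic polynomial is λ² − (−2)λ + (−3) with roots 1 and −3.
Eigenvectors give P = [[−1, 4], [1, −3]] with P⁻¹ = [[3, 4], [1, 1]], and C = P·diag(1, −3)·P⁻¹.
Then C⁵ = P·diag(1, −243)·P⁻¹ = [[−1, −972], [1, 729]] · [[3, 4], [1, 1]] = [[−975, −976], [732, 733]].

[[−975, −976], [732, 733]]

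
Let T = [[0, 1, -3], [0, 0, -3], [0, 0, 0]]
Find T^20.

T is strictly triangular, hence nilpotent: T^3 = 0, so T^20 = 0.

[[0, 0, 0], [0, 0, 0], [0, 0, 0]]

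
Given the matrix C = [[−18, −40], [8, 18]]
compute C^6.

tr C = 0 and det C = −4, so the characteristic polynomial is λ² − (0)λ + (−4) with roots −2 and 2.
Eigenvectors give P = [[5, −2], [−2, 1]] with P⁻¹ = [[1, 2], [2, 5]], and C = P·diag(−2, 2)·P⁻¹.
Then C^6 = P·diag(64, 64)·P⁻¹ = [[320, −128], [−128, 64]] · [[1, 2], [2, 5]] = [[64, 0], [0, 64]].

[[64, 0], [0, 64]]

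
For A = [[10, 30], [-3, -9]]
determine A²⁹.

[[10, 30], [-3, -9]]

A² = A (a projection; rank 1, trace 1), so A²⁹ = A.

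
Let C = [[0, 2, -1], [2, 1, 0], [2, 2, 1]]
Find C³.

[[-2, 2, -3], [6, 5, -4], [14, 18, -7]]

C² = [[2, 0, -1], [2, 5, -2], [6, 8, -1]]
C³ = [[-2, 2, -3], [6, 5, -4], [14, 18, -7]]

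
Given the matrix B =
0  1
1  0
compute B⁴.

B² = I (check: tr B = 0 and det B = −1), so B⁴ = I since 4 is even.

[[1, 0], [0, 1]]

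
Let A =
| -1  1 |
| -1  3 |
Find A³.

[[-2, 6], [-6, 22]]

A² = [[0, 2], [-2, 8]]
A³ = [[-2, 6], [-6, 22]]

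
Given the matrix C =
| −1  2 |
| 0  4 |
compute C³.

[[−1, 26], [0, 64]]

C² = [[1, 6], [0, 16]]
C³ = [[−1, 26], [0, 64]]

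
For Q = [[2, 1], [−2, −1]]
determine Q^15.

Q² = Q (a projection; rank 1, trace 1), so Q^15 = Q.

[[2, 1], [−2, −1]]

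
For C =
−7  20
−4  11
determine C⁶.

[[−2911, 7280], [−1456, 3641]]

tr C = 4 and det C = 3, so the characteristic polynomial is λ² − (4)λ + (3) with roots 3 and 1.
Eigenvectors give P = [[2, 5], [1, 2]] with P⁻¹ = [[−2, 5], [1, −2]], and C = P·diag(3, 1)·P⁻¹.
Then C⁶ = P·diag(729, 1)·P⁻¹ = [[1458, 5], [729, 2]] · [[−2, 5], [1, −2]] = [[−2911, 7280], [−1456, 3641]].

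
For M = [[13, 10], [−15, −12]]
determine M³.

tr M = 1 and det M = −6, so the characteristic polynomial is λ² − (1)λ + (−6) with roots −2 and 3.
Eigenvectors give P = [[2, −1], [−3, 1]] with P⁻¹ = [[−1, −1], [−3, −2]], and M = P·diag(−2, 3)·P⁻¹.
Then M³ = P·diag(−8, 27)·P⁻¹ = [[−16, −27], [24, 27]] · [[−1, −1], [−3, −2]] = [[97, 70], [−105, −78]].

[[97, 70], [−105, −78]]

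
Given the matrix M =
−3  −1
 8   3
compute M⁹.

M² = I (check: tr M = 0 and det M = −1), so M⁹ = M since 9 is odd.

[[−3, −1], [8, 3]]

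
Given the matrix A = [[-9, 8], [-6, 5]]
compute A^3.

[[-105, 104], [-78, 77]]

tr A = -4 and det A = 3, so the characteristic polynomial is λ² − (-4)λ + (3) with roots -3 and -1.
Eigenvectors give P = [[-4, -1], [-3, -1]] with P⁻¹ = [[-1, 1], [3, -4]], and A = P·diag(-3, -1)·P⁻¹.
Then A^3 = P·diag(-27, -1)·P⁻¹ = [[108, 1], [81, 1]] · [[-1, 1], [3, -4]] = [[-105, 104], [-78, 77]].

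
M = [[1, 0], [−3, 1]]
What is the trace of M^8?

M = I + N where N = [[0, 0], [−3, 0]] is strictly lower-triangular, so N^2 = 0.
(I + N)^8 = I + 8·N = [[1, 0], [−24, 1]].

2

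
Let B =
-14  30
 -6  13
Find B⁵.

[[-164, 330], [-66, 133]]

tr B = -1 and det B = -2, so the characteristic polynomial is λ² − (-1)λ + (-2) with roots -2 and 1.
Eigenvectors give P = [[-5, 2], [-2, 1]] with P⁻¹ = [[-1, 2], [-2, 5]], and B = P·diag(-2, 1)·P⁻¹.
Then B⁵ = P·diag(-32, 1)·P⁻¹ = [[160, 2], [64, 1]] · [[-1, 2], [-2, 5]] = [[-164, 330], [-66, 133]].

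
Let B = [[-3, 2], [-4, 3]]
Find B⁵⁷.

[[-3, 2], [-4, 3]]

B² = I (check: tr B = 0 and det B = -1), so B⁵⁷ = B since 57 is odd.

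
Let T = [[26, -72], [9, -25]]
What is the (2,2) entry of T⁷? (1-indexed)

tr T = 1 and det T = -2, so the characteristic polynomial is λ² − (1)λ + (-2) with roots -1 and 2.
Eigenvectors give P = [[-8, 3], [-3, 1]] with P⁻¹ = [[1, -3], [3, -8]], and T = P·diag(-1, 2)·P⁻¹.
Then T⁷ = P·diag(-1, 128)·P⁻¹ = [[8, 384], [3, 128]] · [[1, -3], [3, -8]] = [[1160, -3096], [387, -1033]].

-1033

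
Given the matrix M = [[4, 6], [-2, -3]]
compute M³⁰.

M² = M (a projection; rank 1, trace 1), so M³⁰ = M.

[[4, 6], [-2, -3]]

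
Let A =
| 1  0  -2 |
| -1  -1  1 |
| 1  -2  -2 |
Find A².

[[-1, 4, 2], [1, -1, -1], [1, 6, 0]]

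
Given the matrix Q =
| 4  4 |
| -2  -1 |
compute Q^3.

[[8, 20], [-10, -17]]

Q^2 = [[8, 12], [-6, -7]]
Q^3 = [[8, 20], [-10, -17]]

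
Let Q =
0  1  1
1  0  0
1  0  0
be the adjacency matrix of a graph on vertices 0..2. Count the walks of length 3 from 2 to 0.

2

The number of length-3 walks from vertex 2 to vertex 0 is entry (2,0) of Q³, where Q is the adjacency matrix.
Q² = [[2, 0, 0], [0, 1, 1], [0, 1, 1]]
Q³ = [[0, 2, 2], [2, 0, 0], [2, 0, 0]]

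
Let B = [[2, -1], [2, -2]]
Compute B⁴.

B² = [[2, 0], [0, 2]]
B³ = [[4, -2], [4, -4]]
B⁴ = [[4, 0], [0, 4]]

[[4, 0], [0, 4]]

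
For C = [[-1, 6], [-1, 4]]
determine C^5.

tr C = 3 and det C = 2, so the characteristic polynomial is λ² − (3)λ + (2) with roots 1 and 2.
Eigenvectors give P = [[3, -2], [1, -1]] with P⁻¹ = [[1, -2], [1, -3]], and C = P·diag(1, 2)·P⁻¹.
Then C^5 = P·diag(1, 32)·P⁻¹ = [[3, -64], [1, -32]] · [[1, -2], [1, -3]] = [[-61, 186], [-31, 94]].

[[-61, 186], [-31, 94]]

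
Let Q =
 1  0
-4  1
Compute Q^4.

Q = I + N where N = [[0, 0], [-4, 0]] is strictly lower-triangular, so N^2 = 0.
(I + N)^4 = I + 4·N = [[1, 0], [-16, 1]].

[[1, 0], [-16, 1]]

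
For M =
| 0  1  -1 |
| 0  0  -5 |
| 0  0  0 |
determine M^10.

[[0, 0, 0], [0, 0, 0], [0, 0, 0]]

M is strictly triangular, hence nilpotent: M^3 = 0, so M^10 = 0.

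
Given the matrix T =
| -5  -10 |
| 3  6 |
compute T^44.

T² = T (a projection; rank 1, trace 1), so T^44 = T.

[[-5, -10], [3, 6]]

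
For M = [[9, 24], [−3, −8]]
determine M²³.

[[9, 24], [−3, −8]]

M² = M (a projection; rank 1, trace 1), so M²³ = M.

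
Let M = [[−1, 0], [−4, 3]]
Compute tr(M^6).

730

tr M = 2 and det M = −3, so the characteristic polynomial is λ² − (2)λ + (−3) with roots −1 and 3.
Eigenvectors give P = [[1, 0], [1, −1]] with P⁻¹ = [[1, 0], [1, −1]], and M = P·diag(−1, 3)·P⁻¹.
Then M^6 = P·diag(1, 729)·P⁻¹ = [[1, 0], [1, −729]] · [[1, 0], [1, −1]] = [[1, 0], [−728, 729]].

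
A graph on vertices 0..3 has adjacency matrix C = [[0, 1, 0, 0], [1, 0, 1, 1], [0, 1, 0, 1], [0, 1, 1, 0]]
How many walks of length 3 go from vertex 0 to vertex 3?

The number of length-3 walks from vertex 0 to vertex 3 is entry (0,3) of C³, where C is the adjacency matrix.
C² = [[1, 0, 1, 1], [0, 3, 1, 1], [1, 1, 2, 1], [1, 1, 1, 2]]
C³ = [[0, 3, 1, 1], [3, 2, 4, 4], [1, 4, 2, 3], [1, 4, 3, 2]]

1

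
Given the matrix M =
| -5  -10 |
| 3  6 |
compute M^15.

[[-5, -10], [3, 6]]

M² = M (a projection; rank 1, trace 1), so M^15 = M.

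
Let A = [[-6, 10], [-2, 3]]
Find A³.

tr A = -3 and det A = 2, so the characteristic polynomial is λ² − (-3)λ + (2) with roots -1 and -2.
Eigenvectors give P = [[2, 5], [1, 2]] with P⁻¹ = [[-2, 5], [1, -2]], and A = P·diag(-1, -2)·P⁻¹.
Then A³ = P·diag(-1, -8)·P⁻¹ = [[-2, -40], [-1, -16]] · [[-2, 5], [1, -2]] = [[-36, 70], [-14, 27]].

[[-36, 70], [-14, 27]]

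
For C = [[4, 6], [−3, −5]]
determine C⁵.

tr C = −1 and det C = −2, so the characteristic polynomial is λ² − (−1)λ + (−2) with roots 1 and −2.
Eigenvectors give P = [[2, −1], [−1, 1]] with P⁻¹ = [[1, 1], [1, 2]], and C = P·diag(1, −2)·P⁻¹.
Then C⁵ = P·diag(1, −32)·P⁻¹ = [[2, 32], [−1, −32]] · [[1, 1], [1, 2]] = [[34, 66], [−33, −65]].

[[34, 66], [−33, −65]]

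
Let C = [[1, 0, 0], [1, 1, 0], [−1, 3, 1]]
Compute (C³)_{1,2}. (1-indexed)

C = I + N where N = [[0, 0, 0], [1, 0, 0], [−1, 3, 0]] is strictly lower-triangular, so N³ = 0.
(I + N)³ = I + 3·N + 3·N² = [[1, 0, 0], [3, 1, 0], [6, 9, 1]].

0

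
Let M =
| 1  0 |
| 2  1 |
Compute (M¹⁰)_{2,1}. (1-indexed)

20

M = I + N where N = [[0, 0], [2, 0]] is strictly lower-triangular, so N² = 0.
(I + N)¹⁰ = I + 10·N = [[1, 0], [20, 1]].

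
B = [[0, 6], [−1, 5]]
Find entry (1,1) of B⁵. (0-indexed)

665

tr B = 5 and det B = 6, so the characteristic polynomial is λ² − (5)λ + (6) with roots 2 and 3.
Eigenvectors give P = [[3, −2], [1, −1]] with P⁻¹ = [[1, −2], [1, −3]], and B = P·diag(2, 3)·P⁻¹.
Then B⁵ = P·diag(32, 243)·P⁻¹ = [[96, −486], [32, −243]] · [[1, −2], [1, −3]] = [[−390, 1266], [−211, 665]].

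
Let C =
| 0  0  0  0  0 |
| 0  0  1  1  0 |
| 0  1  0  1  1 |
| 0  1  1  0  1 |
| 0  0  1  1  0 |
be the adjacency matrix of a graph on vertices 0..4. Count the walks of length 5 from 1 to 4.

The number of length-5 walks from vertex 1 to vertex 4 is entry (1,4) of C^5, where C is the adjacency matrix.
C^2 = [[0, 0, 0, 0, 0], [0, 2, 1, 1, 2], [0, 1, 3, 2, 1], [0, 1, 2, 3, 1], [0, 2, 1, 1, 2]]
C^3 = [[0, 0, 0, 0, 0], [0, 2, 5, 5, 2], [0, 5, 4, 5, 5], [0, 5, 5, 4, 5], [0, 2, 5, 5, 2]]
C^4 = [[0, 0, 0, 0, 0], [0, 10, 9, 9, 10], [0, 9, 15, 14, 9], [0, 9, 14, 15, 9], [0, 10, 9, 9, 10]]
C^5 = [[0, 0, 0, 0, 0], [0, 18, 29, 29, 18], [0, 29, 32, 33, 29], [0, 29, 33, 32, 29], [0, 18, 29, 29, 18]]

18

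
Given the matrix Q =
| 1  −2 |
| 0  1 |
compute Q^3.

[[1, −6], [0, 1]]

Q = I + N where N = [[0, −2], [0, 0]] is strictly upper-triangular, so N^2 = 0.
(I + N)^3 = I + 3·N = [[1, −6], [0, 1]].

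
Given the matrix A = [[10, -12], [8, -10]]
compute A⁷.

[[640, -768], [512, -640]]

tr A = 0 and det A = -4, so the characteristic polynomial is λ² − (0)λ + (-4) with roots 2 and -2.
Eigenvectors give P = [[3, 1], [2, 1]] with P⁻¹ = [[1, -1], [-2, 3]], and A = P·diag(2, -2)·P⁻¹.
Then A⁷ = P·diag(128, -128)·P⁻¹ = [[384, -128], [256, -128]] · [[1, -1], [-2, 3]] = [[640, -768], [512, -640]].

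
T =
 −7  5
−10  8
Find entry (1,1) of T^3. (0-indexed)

62

tr T = 1 and det T = −6, so the characteristic polynomial is λ² − (1)λ + (−6) with roots 3 and −2.
Eigenvectors give P = [[1, −1], [2, −1]] with P⁻¹ = [[−1, 1], [−2, 1]], and T = P·diag(3, −2)·P⁻¹.
Then T^3 = P·diag(27, −8)·P⁻¹ = [[27, 8], [54, 8]] · [[−1, 1], [−2, 1]] = [[−43, 35], [−70, 62]].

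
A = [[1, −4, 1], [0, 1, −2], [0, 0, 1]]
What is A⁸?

A = I + N where N = [[0, −4, 1], [0, 0, −2], [0, 0, 0]] is strictly upper-triangular, so N³ = 0.
(I + N)⁸ = I + 8·N + 28·N² = [[1, −32, 232], [0, 1, −16], [0, 0, 1]].

[[1, −32, 232], [0, 1, −16], [0, 0, 1]]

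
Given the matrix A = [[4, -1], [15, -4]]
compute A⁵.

A² = I (check: tr A = 0 and det A = -1), so A⁵ = A since 5 is odd.

[[4, -1], [15, -4]]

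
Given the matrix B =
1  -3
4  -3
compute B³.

[[13, 15], [-20, 33]]

B² = [[-11, 6], [-8, -3]]
B³ = [[13, 15], [-20, 33]]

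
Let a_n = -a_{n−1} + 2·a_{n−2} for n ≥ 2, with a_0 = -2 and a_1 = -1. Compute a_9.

With companion matrix A = [[-1, 2], [1, 0]], [a_n, a_{n−1}]ᵀ = A·[a_{n−1}, a_{n−2}]ᵀ, so [a_9, a_8]ᵀ = A⁸·[a_1, a_0]ᵀ.
A⁸ = [[171, -170], [-85, 86]], giving [a_9, a_8]ᵀ = [[169], [-87]].

169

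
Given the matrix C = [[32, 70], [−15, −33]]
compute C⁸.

tr C = −1 and det C = −6, so the characteristic polynomial is λ² − (−1)λ + (−6) with roots −3 and 2.
Eigenvectors give P = [[−2, 7], [1, −3]] with P⁻¹ = [[3, 7], [1, 2]], and C = P·diag(−3, 2)·P⁻¹.
Then C⁸ = P·diag(6561, 256)·P⁻¹ = [[−13122, 1792], [6561, −768]] · [[3, 7], [1, 2]] = [[−37574, −88270], [18915, 44391]].

[[−37574, −88270], [18915, 44391]]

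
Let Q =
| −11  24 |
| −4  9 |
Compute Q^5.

[[−731, 1464], [−244, 489]]

tr Q = −2 and det Q = −3, so the characteristic polynomial is λ² − (−2)λ + (−3) with roots −3 and 1.
Eigenvectors give P = [[3, −2], [1, −1]] with P⁻¹ = [[1, −2], [1, −3]], and Q = P·diag(−3, 1)·P⁻¹.
Then Q^5 = P·diag(−243, 1)·P⁻¹ = [[−729, −2], [−243, −1]] · [[1, −2], [1, −3]] = [[−731, 1464], [−244, 489]].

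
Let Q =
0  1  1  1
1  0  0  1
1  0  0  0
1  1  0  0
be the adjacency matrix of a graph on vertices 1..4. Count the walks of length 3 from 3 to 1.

The number of length-3 walks from vertex 3 to vertex 1 is entry (3,1) of Q³, where Q is the adjacency matrix.
Q² = [[3, 1, 0, 1], [1, 2, 1, 1], [0, 1, 1, 1], [1, 1, 1, 2]]
Q³ = [[2, 4, 3, 4], [4, 2, 1, 3], [3, 1, 0, 1], [4, 3, 1, 2]]

3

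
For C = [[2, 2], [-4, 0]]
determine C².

[[-4, 4], [-8, -8]]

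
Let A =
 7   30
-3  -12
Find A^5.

tr A = -5 and det A = 6, so the characteristic polynomial is λ² − (-5)λ + (6) with roots -3 and -2.
Eigenvectors give P = [[-3, 10], [1, -3]] with P⁻¹ = [[3, 10], [1, 3]], and A = P·diag(-3, -2)·P⁻¹.
Then A^5 = P·diag(-243, -32)·P⁻¹ = [[729, -320], [-243, 96]] · [[3, 10], [1, 3]] = [[1867, 6330], [-633, -2142]].

[[1867, 6330], [-633, -2142]]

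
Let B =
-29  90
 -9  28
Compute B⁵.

tr B = -1 and det B = -2, so the characteristic polynomial is λ² − (-1)λ + (-2) with roots -2 and 1.
Eigenvectors give P = [[10, 3], [3, 1]] with P⁻¹ = [[1, -3], [-3, 10]], and B = P·diag(-2, 1)·P⁻¹.
Then B⁵ = P·diag(-32, 1)·P⁻¹ = [[-320, 3], [-96, 1]] · [[1, -3], [-3, 10]] = [[-329, 990], [-99, 298]].

[[-329, 990], [-99, 298]]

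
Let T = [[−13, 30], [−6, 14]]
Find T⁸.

[[−1019, 2550], [−510, 1276]]

tr T = 1 and det T = −2, so the characteristic polynomial is λ² − (1)λ + (−2) with roots 2 and −1.
Eigenvectors give P = [[−2, 5], [−1, 2]] with P⁻¹ = [[2, −5], [1, −2]], and T = P·diag(2, −1)·P⁻¹.
Then T⁸ = P·diag(256, 1)·P⁻¹ = [[−512, 5], [−256, 2]] · [[2, −5], [1, −2]] = [[−1019, 2550], [−510, 1276]].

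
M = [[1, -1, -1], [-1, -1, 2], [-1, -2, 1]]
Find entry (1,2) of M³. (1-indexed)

M² = [[3, 2, -4], [-2, -2, 1], [0, 1, -2]]
M³ = [[5, 3, -3], [-1, 2, -1], [1, 3, 0]]

3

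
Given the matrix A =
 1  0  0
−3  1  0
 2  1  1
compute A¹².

[[1, 0, 0], [−36, 1, 0], [−174, 12, 1]]

A = I + N where N = [[0, 0, 0], [−3, 0, 0], [2, 1, 0]] is strictly lower-triangular, so N³ = 0.
(I + N)¹² = I + 12·N + 66·N² = [[1, 0, 0], [−36, 1, 0], [−174, 12, 1]].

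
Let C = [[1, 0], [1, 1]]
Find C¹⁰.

[[1, 0], [10, 1]]

C = I + N where N = [[0, 0], [1, 0]] is strictly lower-triangular, so N² = 0.
(I + N)¹⁰ = I + 10·N = [[1, 0], [10, 1]].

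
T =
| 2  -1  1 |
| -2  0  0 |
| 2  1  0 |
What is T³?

T² = [[8, -1, 2], [-4, 2, -2], [2, -2, 2]]
T³ = [[22, -6, 8], [-16, 2, -4], [12, 0, 2]]

[[22, -6, 8], [-16, 2, -4], [12, 0, 2]]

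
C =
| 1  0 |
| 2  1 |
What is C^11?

[[1, 0], [22, 1]]

C = I + N where N = [[0, 0], [2, 0]] is strictly lower-triangular, so N^2 = 0.
(I + N)^11 = I + 11·N = [[1, 0], [22, 1]].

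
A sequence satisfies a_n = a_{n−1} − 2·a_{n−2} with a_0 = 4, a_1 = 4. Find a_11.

With companion matrix M = [[1, −2], [1, 0]], [a_n, a_{n−1}]ᵀ = M·[a_{n−1}, a_{n−2}]ᵀ, so [a_11, a_10]ᵀ = M¹⁰·[a_1, a_0]ᵀ.
M¹⁰ = [[23, 22], [−11, 34]], giving [a_11, a_10]ᵀ = [[180], [92]].

180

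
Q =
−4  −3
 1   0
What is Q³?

[[−40, −39], [13, 12]]

Q² = [[13, 12], [−4, −3]]
Q³ = [[−40, −39], [13, 12]]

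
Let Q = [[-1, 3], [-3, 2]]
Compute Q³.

Q² = [[-8, 3], [-3, -5]]
Q³ = [[-1, -18], [18, -19]]

[[-1, -18], [18, -19]]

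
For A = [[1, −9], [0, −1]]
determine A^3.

A² = I (check: tr A = 0 and det A = −1), so A^3 = A since 3 is odd.

[[1, −9], [0, −1]]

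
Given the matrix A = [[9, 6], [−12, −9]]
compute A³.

[[81, 54], [−108, −81]]

tr A = 0 and det A = −9, so the characteristic polynomial is λ² − (0)λ + (−9) with roots 3 and −3.
Eigenvectors give P = [[−1, −1], [1, 2]] with P⁻¹ = [[−2, −1], [1, 1]], and A = P·diag(3, −3)·P⁻¹.
Then A³ = P·diag(27, −27)·P⁻¹ = [[−27, 27], [27, −54]] · [[−2, −1], [1, 1]] = [[81, 54], [−108, −81]].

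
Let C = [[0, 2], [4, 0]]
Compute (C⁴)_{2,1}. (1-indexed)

0

C² = [[8, 0], [0, 8]]
C³ = [[0, 16], [32, 0]]
C⁴ = [[64, 0], [0, 64]]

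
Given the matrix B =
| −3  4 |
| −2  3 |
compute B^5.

[[−3, 4], [−2, 3]]

B² = I (check: tr B = 0 and det B = −1), so B^5 = B since 5 is odd.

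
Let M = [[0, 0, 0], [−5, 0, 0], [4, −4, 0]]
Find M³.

M is strictly triangular, hence nilpotent: M³ = 0, so M³ = 0.

[[0, 0, 0], [0, 0, 0], [0, 0, 0]]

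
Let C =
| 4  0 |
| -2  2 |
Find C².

[[16, 0], [-12, 4]]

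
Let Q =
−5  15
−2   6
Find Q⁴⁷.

Q² = Q (a projection; rank 1, trace 1), so Q⁴⁷ = Q.

[[−5, 15], [−2, 6]]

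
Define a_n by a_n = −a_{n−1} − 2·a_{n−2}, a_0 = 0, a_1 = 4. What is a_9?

−68

With companion matrix A = [[−1, −2], [1, 0]], [a_n, a_{n−1}]ᵀ = A·[a_{n−1}, a_{n−2}]ᵀ, so [a_9, a_8]ᵀ = A⁸·[a_1, a_0]ᵀ.
A⁸ = [[−17, −6], [3, −14]], giving [a_9, a_8]ᵀ = [[−68], [12]].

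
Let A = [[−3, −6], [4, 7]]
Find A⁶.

[[−1455, −2184], [1456, 2185]]

tr A = 4 and det A = 3, so the characteristic polynomial is λ² − (4)λ + (3) with roots 3 and 1.
Eigenvectors give P = [[−1, −3], [1, 2]] with P⁻¹ = [[2, 3], [−1, −1]], and A = P·diag(3, 1)·P⁻¹.
Then A⁶ = P·diag(729, 1)·P⁻¹ = [[−729, −3], [729, 2]] · [[2, 3], [−1, −1]] = [[−1455, −2184], [1456, 2185]].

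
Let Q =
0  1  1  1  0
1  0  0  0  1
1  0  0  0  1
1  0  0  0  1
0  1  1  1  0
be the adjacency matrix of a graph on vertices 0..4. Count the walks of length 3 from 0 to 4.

0

The number of length-3 walks from vertex 0 to vertex 4 is entry (0,4) of Q³, where Q is the adjacency matrix.
Q² = [[3, 0, 0, 0, 3], [0, 2, 2, 2, 0], [0, 2, 2, 2, 0], [0, 2, 2, 2, 0], [3, 0, 0, 0, 3]]
Q³ = [[0, 6, 6, 6, 0], [6, 0, 0, 0, 6], [6, 0, 0, 0, 6], [6, 0, 0, 0, 6], [0, 6, 6, 6, 0]]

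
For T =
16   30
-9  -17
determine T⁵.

tr T = -1 and det T = -2, so the characteristic polynomial is λ² − (-1)λ + (-2) with roots 1 and -2.
Eigenvectors give P = [[2, 5], [-1, -3]] with P⁻¹ = [[3, 5], [-1, -2]], and T = P·diag(1, -2)·P⁻¹.
Then T⁵ = P·diag(1, -32)·P⁻¹ = [[2, -160], [-1, 96]] · [[3, 5], [-1, -2]] = [[166, 330], [-99, -197]].

[[166, 330], [-99, -197]]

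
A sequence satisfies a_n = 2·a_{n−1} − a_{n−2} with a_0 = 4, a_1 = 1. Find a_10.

With companion matrix C = [[2, −1], [1, 0]], [a_n, a_{n−1}]ᵀ = C·[a_{n−1}, a_{n−2}]ᵀ, so [a_10, a_9]ᵀ = C^9·[a_1, a_0]ᵀ.
C^9 = [[10, −9], [9, −8]], giving [a_10, a_9]ᵀ = [[−26], [−23]].

−26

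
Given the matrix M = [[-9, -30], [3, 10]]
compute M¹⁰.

[[-9, -30], [3, 10]]

M² = M (a projection; rank 1, trace 1), so M¹⁰ = M.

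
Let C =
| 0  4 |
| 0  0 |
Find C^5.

[[0, 0], [0, 0]]

C is strictly triangular, hence nilpotent: C^2 = 0, so C^5 = 0.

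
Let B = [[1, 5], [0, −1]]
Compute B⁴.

[[1, 0], [0, 1]]

B² = I (check: tr B = 0 and det B = −1), so B⁴ = I since 4 is even.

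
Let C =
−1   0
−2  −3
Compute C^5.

[[−1, 0], [−242, −243]]

tr C = −4 and det C = 3, so the characteristic polynomial is λ² − (−4)λ + (3) with roots −1 and −3.
Eigenvectors give P = [[−1, 0], [1, 1]] with P⁻¹ = [[−1, 0], [1, 1]], and C = P·diag(−1, −3)·P⁻¹.
Then C^5 = P·diag(−1, −243)·P⁻¹ = [[1, 0], [−1, −243]] · [[−1, 0], [1, 1]] = [[−1, 0], [−242, −243]].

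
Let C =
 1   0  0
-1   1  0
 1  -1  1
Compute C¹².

C = I + N where N = [[0, 0, 0], [-1, 0, 0], [1, -1, 0]] is strictly lower-triangular, so N³ = 0.
(I + N)¹² = I + 12·N + 66·N² = [[1, 0, 0], [-12, 1, 0], [78, -12, 1]].

[[1, 0, 0], [-12, 1, 0], [78, -12, 1]]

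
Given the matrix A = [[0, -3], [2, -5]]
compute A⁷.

[[3990, -6177], [4118, -6305]]

tr A = -5 and det A = 6, so the characteristic polynomial is λ² − (-5)λ + (6) with roots -2 and -3.
Eigenvectors give P = [[3, 1], [2, 1]] with P⁻¹ = [[1, -1], [-2, 3]], and A = P·diag(-2, -3)·P⁻¹.
Then A⁷ = P·diag(-128, -2187)·P⁻¹ = [[-384, -2187], [-256, -2187]] · [[1, -1], [-2, 3]] = [[3990, -6177], [4118, -6305]].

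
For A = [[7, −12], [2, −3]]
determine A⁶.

tr A = 4 and det A = 3, so the characteristic polynomial is λ² − (4)λ + (3) with roots 1 and 3.
Eigenvectors give P = [[−2, 3], [−1, 1]] with P⁻¹ = [[1, −3], [1, −2]], and A = P·diag(1, 3)·P⁻¹.
Then A⁶ = P·diag(1, 729)·P⁻¹ = [[−2, 2187], [−1, 729]] · [[1, −3], [1, −2]] = [[2185, −4368], [728, −1455]].

[[2185, −4368], [728, −1455]]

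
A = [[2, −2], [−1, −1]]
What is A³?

A² = [[6, −2], [−1, 3]]
A³ = [[14, −10], [−5, −1]]

[[14, −10], [−5, −1]]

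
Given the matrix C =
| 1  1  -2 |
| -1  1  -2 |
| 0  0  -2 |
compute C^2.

[[0, 2, 0], [-2, 0, 4], [0, 0, 4]]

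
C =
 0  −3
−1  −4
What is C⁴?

[[57, 264], [88, 409]]

C² = [[3, 12], [4, 19]]
C³ = [[−12, −57], [−19, −88]]
C⁴ = [[57, 264], [88, 409]]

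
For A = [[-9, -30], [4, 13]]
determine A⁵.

tr A = 4 and det A = 3, so the characteristic polynomial is λ² − (4)λ + (3) with roots 1 and 3.
Eigenvectors give P = [[-3, -5], [1, 2]] with P⁻¹ = [[-2, -5], [1, 3]], and A = P·diag(1, 3)·P⁻¹.
Then A⁵ = P·diag(1, 243)·P⁻¹ = [[-3, -1215], [1, 486]] · [[-2, -5], [1, 3]] = [[-1209, -3630], [484, 1453]].

[[-1209, -3630], [484, 1453]]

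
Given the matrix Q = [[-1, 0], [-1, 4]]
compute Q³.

[[-1, 0], [-13, 64]]

Q² = [[1, 0], [-3, 16]]
Q³ = [[-1, 0], [-13, 64]]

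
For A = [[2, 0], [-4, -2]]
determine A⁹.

[[512, 0], [-1024, -512]]

tr A = 0 and det A = -4, so the characteristic polynomial is λ² − (0)λ + (-4) with roots 2 and -2.
Eigenvectors give P = [[1, 0], [-1, -1]] with P⁻¹ = [[1, 0], [-1, -1]], and A = P·diag(2, -2)·P⁻¹.
Then A⁹ = P·diag(512, -512)·P⁻¹ = [[512, 0], [-512, 512]] · [[1, 0], [-1, -1]] = [[512, 0], [-1024, -512]].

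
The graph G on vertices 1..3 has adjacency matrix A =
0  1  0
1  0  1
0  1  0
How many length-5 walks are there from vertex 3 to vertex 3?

0

The number of length-5 walks from vertex 3 to vertex 3 is entry (3,3) of A^5, where A is the adjacency matrix.
A^2 = [[1, 0, 1], [0, 2, 0], [1, 0, 1]]
A^3 = [[0, 2, 0], [2, 0, 2], [0, 2, 0]]
A^4 = [[2, 0, 2], [0, 4, 0], [2, 0, 2]]
A^5 = [[0, 4, 0], [4, 0, 4], [0, 4, 0]]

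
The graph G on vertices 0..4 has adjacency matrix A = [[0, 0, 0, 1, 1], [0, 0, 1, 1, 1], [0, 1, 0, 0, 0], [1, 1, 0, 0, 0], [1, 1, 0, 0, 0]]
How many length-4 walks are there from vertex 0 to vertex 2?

The number of length-4 walks from vertex 0 to vertex 2 is entry (0,2) of A⁴, where A is the adjacency matrix.
A² = [[2, 2, 0, 0, 0], [2, 3, 0, 0, 0], [0, 0, 1, 1, 1], [0, 0, 1, 2, 2], [0, 0, 1, 2, 2]]
A³ = [[0, 0, 2, 4, 4], [0, 0, 3, 5, 5], [2, 3, 0, 0, 0], [4, 5, 0, 0, 0], [4, 5, 0, 0, 0]]
A⁴ = [[8, 10, 0, 0, 0], [10, 13, 0, 0, 0], [0, 0, 3, 5, 5], [0, 0, 5, 9, 9], [0, 0, 5, 9, 9]]

0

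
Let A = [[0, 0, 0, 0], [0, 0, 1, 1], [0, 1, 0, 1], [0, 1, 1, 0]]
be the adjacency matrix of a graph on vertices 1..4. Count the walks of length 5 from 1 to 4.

The number of length-5 walks from vertex 1 to vertex 4 is entry (1,4) of A⁵, where A is the adjacency matrix.
A² = [[0, 0, 0, 0], [0, 2, 1, 1], [0, 1, 2, 1], [0, 1, 1, 2]]
A³ = [[0, 0, 0, 0], [0, 2, 3, 3], [0, 3, 2, 3], [0, 3, 3, 2]]
A⁴ = [[0, 0, 0, 0], [0, 6, 5, 5], [0, 5, 6, 5], [0, 5, 5, 6]]
A⁵ = [[0, 0, 0, 0], [0, 10, 11, 11], [0, 11, 10, 11], [0, 11, 11, 10]]

0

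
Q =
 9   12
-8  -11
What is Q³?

tr Q = -2 and det Q = -3, so the characteristic polynomial is λ² − (-2)λ + (-3) with roots 1 and -3.
Eigenvectors give P = [[-3, -1], [2, 1]] with P⁻¹ = [[-1, -1], [2, 3]], and Q = P·diag(1, -3)·P⁻¹.
Then Q³ = P·diag(1, -27)·P⁻¹ = [[-3, 27], [2, -27]] · [[-1, -1], [2, 3]] = [[57, 84], [-56, -83]].

[[57, 84], [-56, -83]]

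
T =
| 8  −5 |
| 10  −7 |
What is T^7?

[[4502, −2315], [4630, −2443]]

tr T = 1 and det T = −6, so the characteristic polynomial is λ² − (1)λ + (−6) with roots −2 and 3.
Eigenvectors give P = [[−1, −1], [−2, −1]] with P⁻¹ = [[1, −1], [−2, 1]], and T = P·diag(−2, 3)·P⁻¹.
Then T^7 = P·diag(−128, 2187)·P⁻¹ = [[128, −2187], [256, −2187]] · [[1, −1], [−2, 1]] = [[4502, −2315], [4630, −2443]].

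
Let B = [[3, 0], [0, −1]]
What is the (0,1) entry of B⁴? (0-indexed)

0

B² = [[9, 0], [0, 1]]
B³ = [[27, 0], [0, −1]]
B⁴ = [[81, 0], [0, 1]]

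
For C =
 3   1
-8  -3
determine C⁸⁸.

[[1, 0], [0, 1]]

C² = I (check: tr C = 0 and det C = -1), so C⁸⁸ = I since 88 is even.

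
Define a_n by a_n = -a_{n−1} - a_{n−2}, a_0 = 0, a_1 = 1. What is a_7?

With companion matrix A = [[-1, -1], [1, 0]], [a_n, a_{n−1}]ᵀ = A·[a_{n−1}, a_{n−2}]ᵀ, so [a_7, a_6]ᵀ = A⁶·[a_1, a_0]ᵀ.
A⁶ = [[1, 0], [0, 1]], giving [a_7, a_6]ᵀ = [[1], [0]].

1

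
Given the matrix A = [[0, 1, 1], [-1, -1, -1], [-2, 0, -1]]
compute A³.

A² = [[-3, -1, -2], [3, 0, 1], [2, -2, -1]]
A³ = [[5, -2, 0], [-2, 3, 2], [4, 4, 5]]

[[5, -2, 0], [-2, 3, 2], [4, 4, 5]]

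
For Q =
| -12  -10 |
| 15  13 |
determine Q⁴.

tr Q = 1 and det Q = -6, so the characteristic polynomial is λ² − (1)λ + (-6) with roots -2 and 3.
Eigenvectors give P = [[1, 2], [-1, -3]] with P⁻¹ = [[3, 2], [-1, -1]], and Q = P·diag(-2, 3)·P⁻¹.
Then Q⁴ = P·diag(16, 81)·P⁻¹ = [[16, 162], [-16, -243]] · [[3, 2], [-1, -1]] = [[-114, -130], [195, 211]].

[[-114, -130], [195, 211]]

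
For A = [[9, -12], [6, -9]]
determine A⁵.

[[729, -972], [486, -729]]

tr A = 0 and det A = -9, so the characteristic polynomial is λ² − (0)λ + (-9) with roots 3 and -3.
Eigenvectors give P = [[2, 1], [1, 1]] with P⁻¹ = [[1, -1], [-1, 2]], and A = P·diag(3, -3)·P⁻¹.
Then A⁵ = P·diag(243, -243)·P⁻¹ = [[486, -243], [243, -243]] · [[1, -1], [-1, 2]] = [[729, -972], [486, -729]].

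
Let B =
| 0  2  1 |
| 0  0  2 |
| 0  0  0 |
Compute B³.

[[0, 0, 0], [0, 0, 0], [0, 0, 0]]

B is strictly triangular, hence nilpotent: B³ = 0, so B³ = 0.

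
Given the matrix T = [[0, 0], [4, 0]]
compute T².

T is strictly triangular, hence nilpotent: T² = 0, so T² = 0.

[[0, 0], [0, 0]]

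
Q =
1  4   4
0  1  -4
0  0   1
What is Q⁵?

[[1, 20, -140], [0, 1, -20], [0, 0, 1]]

Q = I + N where N = [[0, 4, 4], [0, 0, -4], [0, 0, 0]] is strictly upper-triangular, so N³ = 0.
(I + N)⁵ = I + 5·N + 10·N² = [[1, 20, -140], [0, 1, -20], [0, 0, 1]].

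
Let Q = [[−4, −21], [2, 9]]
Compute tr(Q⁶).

793

tr Q = 5 and det Q = 6, so the characteristic polynomial is λ² − (5)λ + (6) with roots 2 and 3.
Eigenvectors give P = [[7, 3], [−2, −1]] with P⁻¹ = [[1, 3], [−2, −7]], and Q = P·diag(2, 3)·P⁻¹.
Then Q⁶ = P·diag(64, 729)·P⁻¹ = [[448, 2187], [−128, −729]] · [[1, 3], [−2, −7]] = [[−3926, −13965], [1330, 4719]].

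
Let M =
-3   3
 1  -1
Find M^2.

[[12, -12], [-4, 4]]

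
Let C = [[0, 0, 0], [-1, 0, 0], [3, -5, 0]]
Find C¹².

[[0, 0, 0], [0, 0, 0], [0, 0, 0]]

C is strictly triangular, hence nilpotent: C³ = 0, so C¹² = 0.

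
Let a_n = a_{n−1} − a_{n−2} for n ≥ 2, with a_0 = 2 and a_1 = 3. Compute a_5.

With companion matrix B = [[1, −1], [1, 0]], [a_n, a_{n−1}]ᵀ = B·[a_{n−1}, a_{n−2}]ᵀ, so [a_5, a_4]ᵀ = B^4·[a_1, a_0]ᵀ.
B^4 = [[−1, 1], [−1, 0]], giving [a_5, a_4]ᵀ = [[−1], [−3]].

−1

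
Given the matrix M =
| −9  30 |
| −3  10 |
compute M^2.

M² = M (a projection; rank 1, trace 1), so M^2 = M.

[[−9, 30], [−3, 10]]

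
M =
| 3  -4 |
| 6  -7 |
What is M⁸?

[[-13119, 13120], [-19680, 19681]]

tr M = -4 and det M = 3, so the characteristic polynomial is λ² − (-4)λ + (3) with roots -3 and -1.
Eigenvectors give P = [[-2, 1], [-3, 1]] with P⁻¹ = [[1, -1], [3, -2]], and M = P·diag(-3, -1)·P⁻¹.
Then M⁸ = P·diag(6561, 1)·P⁻¹ = [[-13122, 1], [-19683, 1]] · [[1, -1], [3, -2]] = [[-13119, 13120], [-19680, 19681]].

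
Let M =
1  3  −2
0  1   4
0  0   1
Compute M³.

[[1, 9, 30], [0, 1, 12], [0, 0, 1]]

M = I + N where N = [[0, 3, −2], [0, 0, 4], [0, 0, 0]] is strictly upper-triangular, so N³ = 0.
(I + N)³ = I + 3·N + 3·N² = [[1, 9, 30], [0, 1, 12], [0, 0, 1]].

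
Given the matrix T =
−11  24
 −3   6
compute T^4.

tr T = −5 and det T = 6, so the characteristic polynomial is λ² − (−5)λ + (6) with roots −3 and −2.
Eigenvectors give P = [[3, −8], [1, −3]] with P⁻¹ = [[3, −8], [1, −3]], and T = P·diag(−3, −2)·P⁻¹.
Then T^4 = P·diag(81, 16)·P⁻¹ = [[243, −128], [81, −48]] · [[3, −8], [1, −3]] = [[601, −1560], [195, −504]].

[[601, −1560], [195, −504]]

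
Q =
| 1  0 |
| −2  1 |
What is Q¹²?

[[1, 0], [−24, 1]]

Q = I + N where N = [[0, 0], [−2, 0]] is strictly lower-triangular, so N² = 0.
(I + N)¹² = I + 12·N = [[1, 0], [−24, 1]].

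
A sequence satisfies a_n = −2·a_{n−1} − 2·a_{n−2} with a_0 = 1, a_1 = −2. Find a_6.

With companion matrix C = [[−2, −2], [1, 0]], [a_n, a_{n−1}]ᵀ = C·[a_{n−1}, a_{n−2}]ᵀ, so [a_6, a_5]ᵀ = C^5·[a_1, a_0]ᵀ.
C^5 = [[8, 8], [−4, 0]], giving [a_6, a_5]ᵀ = [[−8], [8]].

−8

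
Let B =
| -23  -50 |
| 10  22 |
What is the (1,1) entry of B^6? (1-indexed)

tr B = -1 and det B = -6, so the characteristic polynomial is λ² − (-1)λ + (-6) with roots -3 and 2.
Eigenvectors give P = [[-5, 2], [2, -1]] with P⁻¹ = [[-1, -2], [-2, -5]], and B = P·diag(-3, 2)·P⁻¹.
Then B^6 = P·diag(729, 64)·P⁻¹ = [[-3645, 128], [1458, -64]] · [[-1, -2], [-2, -5]] = [[3389, 6650], [-1330, -2596]].

3389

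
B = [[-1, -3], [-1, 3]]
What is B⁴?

[[28, -96], [-32, 156]]

B² = [[4, -6], [-2, 12]]
B³ = [[2, -30], [-10, 42]]
B⁴ = [[28, -96], [-32, 156]]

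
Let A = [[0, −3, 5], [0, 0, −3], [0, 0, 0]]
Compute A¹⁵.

A is strictly triangular, hence nilpotent: A³ = 0, so A¹⁵ = 0.

[[0, 0, 0], [0, 0, 0], [0, 0, 0]]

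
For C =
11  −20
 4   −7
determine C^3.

[[131, −260], [52, −103]]

tr C = 4 and det C = 3, so the characteristic polynomial is λ² − (4)λ + (3) with roots 1 and 3.
Eigenvectors give P = [[2, 5], [1, 2]] with P⁻¹ = [[−2, 5], [1, −2]], and C = P·diag(1, 3)·P⁻¹.
Then C^3 = P·diag(1, 27)·P⁻¹ = [[2, 135], [1, 54]] · [[−2, 5], [1, −2]] = [[131, −260], [52, −103]].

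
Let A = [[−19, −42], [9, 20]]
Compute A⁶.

tr A = 1 and det A = −2, so the characteristic polynomial is λ² − (1)λ + (−2) with roots −1 and 2.
Eigenvectors give P = [[7, −2], [−3, 1]] with P⁻¹ = [[1, 2], [3, 7]], and A = P·diag(−1, 2)·P⁻¹.
Then A⁶ = P·diag(1, 64)·P⁻¹ = [[7, −128], [−3, 64]] · [[1, 2], [3, 7]] = [[−377, −882], [189, 442]].

[[−377, −882], [189, 442]]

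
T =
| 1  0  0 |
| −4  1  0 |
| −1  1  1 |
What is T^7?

[[1, 0, 0], [−28, 1, 0], [−91, 7, 1]]

T = I + N where N = [[0, 0, 0], [−4, 0, 0], [−1, 1, 0]] is strictly lower-triangular, so N^3 = 0.
(I + N)^7 = I + 7·N + 21·N^2 = [[1, 0, 0], [−28, 1, 0], [−91, 7, 1]].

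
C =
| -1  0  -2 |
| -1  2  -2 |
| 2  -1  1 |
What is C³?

C² = [[-3, 2, 0], [-5, 6, -4], [1, -3, -1]]
C³ = [[1, 4, 2], [-9, 16, -6], [0, -5, 3]]

[[1, 4, 2], [-9, 16, -6], [0, -5, 3]]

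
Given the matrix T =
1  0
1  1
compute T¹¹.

[[1, 0], [11, 1]]

T = I + N where N = [[0, 0], [1, 0]] is strictly lower-triangular, so N² = 0.
(I + N)¹¹ = I + 11·N = [[1, 0], [11, 1]].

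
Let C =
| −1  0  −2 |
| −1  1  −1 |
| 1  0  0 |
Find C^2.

[[−1, 0, 2], [−1, 1, 1], [−1, 0, −2]]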